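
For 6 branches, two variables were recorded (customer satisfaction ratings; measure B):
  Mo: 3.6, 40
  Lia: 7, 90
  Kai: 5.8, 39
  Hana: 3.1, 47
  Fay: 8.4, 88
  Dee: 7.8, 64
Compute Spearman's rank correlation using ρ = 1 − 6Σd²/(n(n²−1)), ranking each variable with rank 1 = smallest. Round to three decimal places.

Ranks of variable 1: 2, 4, 3, 1, 6, 5
Ranks of variable 2: 2, 6, 1, 3, 5, 4
d = r₁ − r₂: 0, -2, 2, -2, 1, 1
d²: 0, 4, 4, 4, 1, 1; Σd² = 14
ρ = 1 − 6·14/(6·35) = 1 − 84/210 = 0.600

0.600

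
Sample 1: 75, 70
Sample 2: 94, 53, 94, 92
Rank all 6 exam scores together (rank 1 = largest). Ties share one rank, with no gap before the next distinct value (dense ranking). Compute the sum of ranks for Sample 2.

9

Sorted (descending): 94, 94, 92, 75, 70, 53
The 2 values of 94 share dense rank 1.
Remaining distinct values take the next consecutive integers.
Sample 2 values → pooled ranks: 94→1, 53→5, 94→1, 92→2
Rank sum = 1 + 5 + 1 + 2 = 9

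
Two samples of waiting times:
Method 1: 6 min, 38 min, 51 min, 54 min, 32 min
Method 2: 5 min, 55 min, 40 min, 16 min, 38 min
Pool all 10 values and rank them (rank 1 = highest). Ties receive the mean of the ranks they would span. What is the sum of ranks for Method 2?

Sorted (descending): 55, 54, 51, 40, 38, 38, 32, 16, 6, 5
The 2 values of 38 occupy positions 5–6 → average rank (5+6)/2 = 5.5.
Method 2 values → pooled ranks: 5→10, 55→1, 40→4, 16→8, 38→5.5
Rank sum = 10 + 1 + 4 + 8 + 5.5 = 28.5

28.5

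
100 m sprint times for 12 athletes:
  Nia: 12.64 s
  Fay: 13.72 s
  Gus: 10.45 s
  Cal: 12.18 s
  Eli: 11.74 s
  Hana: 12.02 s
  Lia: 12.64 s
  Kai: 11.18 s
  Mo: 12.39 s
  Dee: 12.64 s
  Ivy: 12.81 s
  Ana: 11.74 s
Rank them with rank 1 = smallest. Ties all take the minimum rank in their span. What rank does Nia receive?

Sorted (ascending): 10.45, 11.18, 11.74, 11.74, 12.02, 12.18, 12.39, 12.64, 12.64, 12.64, 12.81, 13.72
The 2 values of 11.74 occupy positions 3–4 → each gets rank 3.
The 3 values of 12.64 occupy positions 8–10 → each gets rank 8.
Nia has value 12.64 s → rank 8.

8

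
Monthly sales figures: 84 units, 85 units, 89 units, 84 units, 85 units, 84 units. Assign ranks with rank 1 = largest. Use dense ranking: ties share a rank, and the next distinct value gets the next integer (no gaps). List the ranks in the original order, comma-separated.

3, 2, 1, 3, 2, 3

Sorted (descending): 89, 85, 85, 84, 84, 84
The 2 values of 85 share dense rank 2.
The 3 values of 84 share dense rank 3.
Remaining distinct values take the next consecutive integers.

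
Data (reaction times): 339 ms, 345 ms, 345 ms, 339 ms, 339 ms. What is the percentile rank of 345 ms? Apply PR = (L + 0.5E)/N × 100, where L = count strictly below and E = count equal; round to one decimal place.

80.0

N = 5.
Strictly below 345: 3. Equal to 345: 2.
PR = (3 + 0.5·2)/5 × 100 = 80.0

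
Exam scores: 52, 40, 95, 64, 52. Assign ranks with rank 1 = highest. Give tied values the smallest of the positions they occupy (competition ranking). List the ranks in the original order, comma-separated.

Sorted (descending): 95, 64, 52, 52, 40
The 2 values of 52 occupy positions 3–4 → each gets rank 3.

3, 5, 1, 2, 3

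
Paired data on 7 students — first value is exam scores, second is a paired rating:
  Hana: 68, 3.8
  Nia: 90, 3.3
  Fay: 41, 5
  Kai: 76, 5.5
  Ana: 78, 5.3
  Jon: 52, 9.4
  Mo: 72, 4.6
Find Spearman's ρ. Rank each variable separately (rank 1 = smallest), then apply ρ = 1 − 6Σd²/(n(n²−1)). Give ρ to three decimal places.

-0.321

Ranks of variable 1: 3, 7, 1, 5, 6, 2, 4
Ranks of variable 2: 2, 1, 4, 6, 5, 7, 3
d = r₁ − r₂: 1, 6, -3, -1, 1, -5, 1
d²: 1, 36, 9, 1, 1, 25, 1; Σd² = 74
ρ = 1 − 6·74/(7·48) = 1 − 444/336 = -0.321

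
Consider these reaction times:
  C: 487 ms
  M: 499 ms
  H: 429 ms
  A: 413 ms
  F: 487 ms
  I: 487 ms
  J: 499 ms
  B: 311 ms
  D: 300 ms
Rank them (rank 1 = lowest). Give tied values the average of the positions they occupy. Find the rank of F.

Sorted (ascending): 300, 311, 413, 429, 487, 487, 487, 499, 499
The 3 values of 487 occupy positions 5–7 → average rank 6.
The 2 values of 499 occupy positions 8–9 → average rank (8+9)/2 = 8.5.
F has value 487 ms → rank 6.

6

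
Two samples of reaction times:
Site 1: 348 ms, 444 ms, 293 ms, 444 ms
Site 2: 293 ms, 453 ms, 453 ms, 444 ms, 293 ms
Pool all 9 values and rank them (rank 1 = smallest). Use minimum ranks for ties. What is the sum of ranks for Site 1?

Sorted (ascending): 293, 293, 293, 348, 444, 444, 444, 453, 453
The 3 values of 293 occupy positions 1–3 → each gets rank 1.
The 3 values of 444 occupy positions 5–7 → each gets rank 5.
The 2 values of 453 occupy positions 8–9 → each gets rank 8.
Site 1 values → pooled ranks: 348→4, 444→5, 293→1, 444→5
Rank sum = 4 + 5 + 1 + 5 = 15

15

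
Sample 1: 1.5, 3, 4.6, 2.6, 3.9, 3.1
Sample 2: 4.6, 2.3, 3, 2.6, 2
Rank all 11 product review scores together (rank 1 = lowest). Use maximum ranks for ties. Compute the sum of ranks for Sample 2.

28

Sorted (ascending): 1.5, 2, 2.3, 2.6, 2.6, 3, 3, 3.1, 3.9, 4.6, 4.6
The 2 values of 2.6 occupy positions 4–5 → each gets rank 5.
The 2 values of 3 occupy positions 6–7 → each gets rank 7.
The 2 values of 4.6 occupy positions 10–11 → each gets rank 11.
Sample 2 values → pooled ranks: 4.6→11, 2.3→3, 3→7, 2.6→5, 2→2
Rank sum = 11 + 3 + 7 + 5 + 2 = 28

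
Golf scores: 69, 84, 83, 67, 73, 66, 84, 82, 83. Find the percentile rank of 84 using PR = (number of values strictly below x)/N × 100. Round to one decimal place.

N = 9.
Strictly below 84: 7. Equal to 84: 2.
PR = 7/9 × 100 = 77.8

77.8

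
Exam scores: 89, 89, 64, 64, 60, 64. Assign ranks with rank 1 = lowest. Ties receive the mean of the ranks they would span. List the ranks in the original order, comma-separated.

5.5, 5.5, 3, 3, 1, 3

Sorted (ascending): 60, 64, 64, 64, 89, 89
The 3 values of 64 occupy positions 2–4 → average rank 3.
The 2 values of 89 occupy positions 5–6 → average rank (5+6)/2 = 5.5.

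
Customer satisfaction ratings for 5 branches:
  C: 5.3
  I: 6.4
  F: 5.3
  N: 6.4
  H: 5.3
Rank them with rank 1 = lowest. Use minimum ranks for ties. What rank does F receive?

Sorted (ascending): 5.3, 5.3, 5.3, 6.4, 6.4
The 3 values of 5.3 occupy positions 1–3 → each gets rank 1.
The 2 values of 6.4 occupy positions 4–5 → each gets rank 4.
F has value 5.3 → rank 1.

1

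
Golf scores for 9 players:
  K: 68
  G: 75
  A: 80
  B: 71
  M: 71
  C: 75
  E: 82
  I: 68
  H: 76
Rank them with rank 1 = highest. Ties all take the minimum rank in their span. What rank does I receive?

8

Sorted (descending): 82, 80, 76, 75, 75, 71, 71, 68, 68
The 2 values of 75 occupy positions 4–5 → each gets rank 4.
The 2 values of 71 occupy positions 6–7 → each gets rank 6.
The 2 values of 68 occupy positions 8–9 → each gets rank 8.
I has value 68 → rank 8.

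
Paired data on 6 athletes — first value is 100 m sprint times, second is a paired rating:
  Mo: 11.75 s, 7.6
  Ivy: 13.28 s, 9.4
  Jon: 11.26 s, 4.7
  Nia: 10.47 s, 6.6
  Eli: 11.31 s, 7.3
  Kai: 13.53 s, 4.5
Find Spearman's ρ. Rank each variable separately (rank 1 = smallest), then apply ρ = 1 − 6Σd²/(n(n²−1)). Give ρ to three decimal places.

0.086

Ranks of variable 1: 4, 5, 2, 1, 3, 6
Ranks of variable 2: 5, 6, 2, 3, 4, 1
d = r₁ − r₂: -1, -1, 0, -2, -1, 5
d²: 1, 1, 0, 4, 1, 25; Σd² = 32
ρ = 1 − 6·32/(6·35) = 1 − 192/210 = 0.086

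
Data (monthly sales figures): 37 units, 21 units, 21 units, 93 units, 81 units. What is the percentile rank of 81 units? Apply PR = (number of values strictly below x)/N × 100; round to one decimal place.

60.0

N = 5.
Strictly below 81: 3. Equal to 81: 1.
PR = 3/5 × 100 = 60.0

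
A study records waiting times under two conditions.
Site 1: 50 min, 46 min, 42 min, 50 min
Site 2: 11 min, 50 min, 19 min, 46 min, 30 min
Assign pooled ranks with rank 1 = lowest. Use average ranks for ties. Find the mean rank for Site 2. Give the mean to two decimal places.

Sorted (ascending): 11, 19, 30, 42, 46, 46, 50, 50, 50
The 2 values of 46 occupy positions 5–6 → average rank (5+6)/2 = 5.5.
The 3 values of 50 occupy positions 7–9 → average rank 8.
Site 2 values → pooled ranks: 11→1, 50→8, 19→2, 46→5.5, 30→3
Mean rank = (1 + 8 + 2 + 5.5 + 3) / 5 = 3.90

3.90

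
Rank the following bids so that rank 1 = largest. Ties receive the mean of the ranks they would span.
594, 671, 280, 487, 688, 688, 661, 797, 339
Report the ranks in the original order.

6, 4, 9, 7, 2.5, 2.5, 5, 1, 8

Sorted (descending): 797, 688, 688, 671, 661, 594, 487, 339, 280
The 2 values of 688 occupy positions 2–3 → average rank (2+3)/2 = 2.5.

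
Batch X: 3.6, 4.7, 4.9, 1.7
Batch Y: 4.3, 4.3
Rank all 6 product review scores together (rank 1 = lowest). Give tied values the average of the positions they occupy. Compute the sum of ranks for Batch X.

14

Sorted (ascending): 1.7, 3.6, 4.3, 4.3, 4.7, 4.9
The 2 values of 4.3 occupy positions 3–4 → average rank (3+4)/2 = 3.5.
Batch X values → pooled ranks: 3.6→2, 4.7→5, 4.9→6, 1.7→1
Rank sum = 2 + 5 + 6 + 1 = 14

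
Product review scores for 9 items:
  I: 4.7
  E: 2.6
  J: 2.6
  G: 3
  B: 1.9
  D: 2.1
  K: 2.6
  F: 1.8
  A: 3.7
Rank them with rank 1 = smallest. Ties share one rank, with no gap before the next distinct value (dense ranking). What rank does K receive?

4

Sorted (ascending): 1.8, 1.9, 2.1, 2.6, 2.6, 2.6, 3, 3.7, 4.7
The 3 values of 2.6 share dense rank 4.
Remaining distinct values take the next consecutive integers.
K has value 2.6 → rank 4.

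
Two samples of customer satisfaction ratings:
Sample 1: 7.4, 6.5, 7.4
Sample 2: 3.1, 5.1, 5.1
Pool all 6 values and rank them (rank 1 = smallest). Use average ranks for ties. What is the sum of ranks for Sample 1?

15

Sorted (ascending): 3.1, 5.1, 5.1, 6.5, 7.4, 7.4
The 2 values of 5.1 occupy positions 2–3 → average rank (2+3)/2 = 2.5.
The 2 values of 7.4 occupy positions 5–6 → average rank (5+6)/2 = 5.5.
Sample 1 values → pooled ranks: 7.4→5.5, 6.5→4, 7.4→5.5
Rank sum = 5.5 + 4 + 5.5 = 15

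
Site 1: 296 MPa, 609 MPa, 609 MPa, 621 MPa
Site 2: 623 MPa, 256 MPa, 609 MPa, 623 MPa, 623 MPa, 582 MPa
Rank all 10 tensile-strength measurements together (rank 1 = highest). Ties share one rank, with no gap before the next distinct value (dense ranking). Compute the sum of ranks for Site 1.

13

Sorted (descending): 623, 623, 623, 621, 609, 609, 609, 582, 296, 256
The 3 values of 623 share dense rank 1.
The 3 values of 609 share dense rank 3.
Remaining distinct values take the next consecutive integers.
Site 1 values → pooled ranks: 296→5, 609→3, 609→3, 621→2
Rank sum = 5 + 3 + 3 + 2 = 13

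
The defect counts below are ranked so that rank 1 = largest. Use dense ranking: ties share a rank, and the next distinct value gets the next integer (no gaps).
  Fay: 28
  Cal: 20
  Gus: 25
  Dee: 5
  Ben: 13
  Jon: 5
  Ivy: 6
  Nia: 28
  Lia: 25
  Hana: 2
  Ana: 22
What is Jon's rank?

Sorted (descending): 28, 28, 25, 25, 22, 20, 13, 6, 5, 5, 2
The 2 values of 28 share dense rank 1.
The 2 values of 25 share dense rank 2.
The 2 values of 5 share dense rank 7.
Remaining distinct values take the next consecutive integers.
Jon has value 5 → rank 7.

7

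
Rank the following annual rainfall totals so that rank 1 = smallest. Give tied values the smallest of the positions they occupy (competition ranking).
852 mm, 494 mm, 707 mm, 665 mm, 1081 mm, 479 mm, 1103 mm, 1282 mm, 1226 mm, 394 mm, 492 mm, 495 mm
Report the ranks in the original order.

8, 4, 7, 6, 9, 2, 10, 12, 11, 1, 3, 5

Sorted (ascending): 394, 479, 492, 494, 495, 665, 707, 852, 1081, 1103, 1226, 1282
No ties — each value takes its position as its rank.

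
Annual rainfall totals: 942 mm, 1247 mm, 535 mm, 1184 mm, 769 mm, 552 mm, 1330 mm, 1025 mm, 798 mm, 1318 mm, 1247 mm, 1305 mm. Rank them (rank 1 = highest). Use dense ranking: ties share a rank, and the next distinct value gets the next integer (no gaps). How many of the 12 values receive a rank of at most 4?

5

Sorted (descending): 1330, 1318, 1305, 1247, 1247, 1184, 1025, 942, 798, 769, 552, 535
The 2 values of 1247 share dense rank 4.
Remaining distinct values take the next consecutive integers.
Ranks ≤ 4: {1, 2, 3, 4, 4} → 5 values.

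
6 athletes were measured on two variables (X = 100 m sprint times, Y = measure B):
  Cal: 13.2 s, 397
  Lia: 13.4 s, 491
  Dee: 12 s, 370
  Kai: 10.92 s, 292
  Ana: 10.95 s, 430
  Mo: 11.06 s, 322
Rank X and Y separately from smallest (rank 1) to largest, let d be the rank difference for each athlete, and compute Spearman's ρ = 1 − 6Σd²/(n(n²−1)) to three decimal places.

0.657

Ranks of variable 1: 5, 6, 4, 1, 2, 3
Ranks of variable 2: 4, 6, 3, 1, 5, 2
d = r₁ − r₂: 1, 0, 1, 0, -3, 1
d²: 1, 0, 1, 0, 9, 1; Σd² = 12
ρ = 1 − 6·12/(6·35) = 1 − 72/210 = 0.657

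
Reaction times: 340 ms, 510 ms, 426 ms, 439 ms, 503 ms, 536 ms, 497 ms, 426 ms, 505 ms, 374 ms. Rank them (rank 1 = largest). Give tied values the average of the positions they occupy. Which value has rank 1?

536

Sorted (descending): 536, 510, 505, 503, 497, 439, 426, 426, 374, 340
The 2 values of 426 occupy positions 7–8 → average rank (7+8)/2 = 7.5.
Rank 1 → value 536.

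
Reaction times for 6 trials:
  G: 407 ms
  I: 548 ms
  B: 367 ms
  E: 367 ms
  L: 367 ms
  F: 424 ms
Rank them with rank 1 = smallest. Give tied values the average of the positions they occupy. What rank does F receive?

5

Sorted (ascending): 367, 367, 367, 407, 424, 548
The 3 values of 367 occupy positions 1–3 → average rank 2.
F has value 424 ms → rank 5.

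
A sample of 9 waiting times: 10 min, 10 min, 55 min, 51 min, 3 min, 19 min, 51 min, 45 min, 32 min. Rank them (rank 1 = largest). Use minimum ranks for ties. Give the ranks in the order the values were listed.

Sorted (descending): 55, 51, 51, 45, 32, 19, 10, 10, 3
The 2 values of 51 occupy positions 2–3 → each gets rank 2.
The 2 values of 10 occupy positions 7–8 → each gets rank 7.

7, 7, 1, 2, 9, 6, 2, 4, 5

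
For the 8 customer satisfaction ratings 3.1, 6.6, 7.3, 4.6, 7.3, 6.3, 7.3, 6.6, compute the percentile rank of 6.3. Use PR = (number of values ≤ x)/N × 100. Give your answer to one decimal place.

37.5

N = 8.
Strictly below 6.3: 2. Equal to 6.3: 1.
PR = 3/8 × 100 = 37.5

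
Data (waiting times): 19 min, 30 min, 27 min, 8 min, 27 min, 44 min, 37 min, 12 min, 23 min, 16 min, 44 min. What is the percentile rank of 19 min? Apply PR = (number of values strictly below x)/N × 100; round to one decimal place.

N = 11.
Strictly below 19: 3. Equal to 19: 1.
PR = 3/11 × 100 = 27.3

27.3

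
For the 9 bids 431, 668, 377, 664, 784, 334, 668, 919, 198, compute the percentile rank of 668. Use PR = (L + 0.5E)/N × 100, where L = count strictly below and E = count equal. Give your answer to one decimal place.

N = 9.
Strictly below 668: 5. Equal to 668: 2.
PR = (5 + 0.5·2)/9 × 100 = 66.7

66.7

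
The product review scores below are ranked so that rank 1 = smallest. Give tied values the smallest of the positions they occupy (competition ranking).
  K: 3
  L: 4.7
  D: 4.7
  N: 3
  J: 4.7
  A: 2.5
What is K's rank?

Sorted (ascending): 2.5, 3, 3, 4.7, 4.7, 4.7
The 2 values of 3 occupy positions 2–3 → each gets rank 2.
The 3 values of 4.7 occupy positions 4–6 → each gets rank 4.
K has value 3 → rank 2.

2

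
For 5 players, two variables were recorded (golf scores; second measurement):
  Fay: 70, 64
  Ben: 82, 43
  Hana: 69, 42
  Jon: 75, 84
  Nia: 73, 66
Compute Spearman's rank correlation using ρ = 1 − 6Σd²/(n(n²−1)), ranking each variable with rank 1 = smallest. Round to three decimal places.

0.400

Ranks of variable 1: 2, 5, 1, 4, 3
Ranks of variable 2: 3, 2, 1, 5, 4
d = r₁ − r₂: -1, 3, 0, -1, -1
d²: 1, 9, 0, 1, 1; Σd² = 12
ρ = 1 − 6·12/(5·24) = 1 − 72/120 = 0.400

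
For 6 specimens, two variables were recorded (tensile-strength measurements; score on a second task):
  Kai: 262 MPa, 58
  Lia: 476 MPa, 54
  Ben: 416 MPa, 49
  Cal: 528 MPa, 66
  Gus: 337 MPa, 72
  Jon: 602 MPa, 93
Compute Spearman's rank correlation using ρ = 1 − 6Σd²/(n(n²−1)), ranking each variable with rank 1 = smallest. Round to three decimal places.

Ranks of variable 1: 1, 4, 3, 5, 2, 6
Ranks of variable 2: 3, 2, 1, 4, 5, 6
d = r₁ − r₂: -2, 2, 2, 1, -3, 0
d²: 4, 4, 4, 1, 9, 0; Σd² = 22
ρ = 1 − 6·22/(6·35) = 1 − 132/210 = 0.371

0.371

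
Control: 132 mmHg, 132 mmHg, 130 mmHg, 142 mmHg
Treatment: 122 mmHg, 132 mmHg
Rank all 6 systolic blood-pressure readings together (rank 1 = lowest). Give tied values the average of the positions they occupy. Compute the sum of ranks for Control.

Sorted (ascending): 122, 130, 132, 132, 132, 142
The 3 values of 132 occupy positions 3–5 → average rank 4.
Control values → pooled ranks: 132→4, 132→4, 130→2, 142→6
Rank sum = 4 + 4 + 2 + 6 = 16

16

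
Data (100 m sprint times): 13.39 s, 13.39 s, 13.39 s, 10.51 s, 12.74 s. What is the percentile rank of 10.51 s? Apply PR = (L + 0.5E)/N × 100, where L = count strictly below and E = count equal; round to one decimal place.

N = 5.
Strictly below 10.51: 0. Equal to 10.51: 1.
PR = (0 + 0.5·1)/5 × 100 = 10.0

10.0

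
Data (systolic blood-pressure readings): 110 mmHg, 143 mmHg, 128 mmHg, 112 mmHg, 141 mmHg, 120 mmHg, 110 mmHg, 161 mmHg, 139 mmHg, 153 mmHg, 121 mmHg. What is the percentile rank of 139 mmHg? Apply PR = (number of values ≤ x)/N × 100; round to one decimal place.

N = 11.
Strictly below 139: 6. Equal to 139: 1.
PR = 7/11 × 100 = 63.6

63.6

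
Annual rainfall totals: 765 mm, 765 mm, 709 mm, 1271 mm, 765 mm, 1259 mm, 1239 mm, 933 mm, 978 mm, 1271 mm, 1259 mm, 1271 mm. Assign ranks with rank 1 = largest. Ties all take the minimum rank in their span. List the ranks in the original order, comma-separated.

Sorted (descending): 1271, 1271, 1271, 1259, 1259, 1239, 978, 933, 765, 765, 765, 709
The 3 values of 1271 occupy positions 1–3 → each gets rank 1.
The 2 values of 1259 occupy positions 4–5 → each gets rank 4.
The 3 values of 765 occupy positions 9–11 → each gets rank 9.

9, 9, 12, 1, 9, 4, 6, 8, 7, 1, 4, 1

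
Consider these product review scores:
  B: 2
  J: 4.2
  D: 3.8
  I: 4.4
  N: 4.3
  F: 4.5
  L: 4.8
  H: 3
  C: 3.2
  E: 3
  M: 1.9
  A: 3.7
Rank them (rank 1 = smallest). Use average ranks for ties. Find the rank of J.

Sorted (ascending): 1.9, 2, 3, 3, 3.2, 3.7, 3.8, 4.2, 4.3, 4.4, 4.5, 4.8
The 2 values of 3 occupy positions 3–4 → average rank (3+4)/2 = 3.5.
J has value 4.2 → rank 8.

8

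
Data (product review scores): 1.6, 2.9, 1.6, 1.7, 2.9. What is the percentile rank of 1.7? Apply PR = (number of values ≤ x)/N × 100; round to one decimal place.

60.0

N = 5.
Strictly below 1.7: 2. Equal to 1.7: 1.
PR = 3/5 × 100 = 60.0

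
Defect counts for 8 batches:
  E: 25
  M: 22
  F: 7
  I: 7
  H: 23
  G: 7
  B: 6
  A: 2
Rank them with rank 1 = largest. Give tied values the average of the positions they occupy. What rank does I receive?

Sorted (descending): 25, 23, 22, 7, 7, 7, 6, 2
The 3 values of 7 occupy positions 4–6 → average rank 5.
I has value 7 → rank 5.

5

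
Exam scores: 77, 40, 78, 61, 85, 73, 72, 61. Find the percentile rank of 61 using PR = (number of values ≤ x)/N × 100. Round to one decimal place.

N = 8.
Strictly below 61: 1. Equal to 61: 2.
PR = 3/8 × 100 = 37.5

37.5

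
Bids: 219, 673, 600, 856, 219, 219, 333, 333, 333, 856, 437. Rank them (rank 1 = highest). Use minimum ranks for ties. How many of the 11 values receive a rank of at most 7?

Sorted (descending): 856, 856, 673, 600, 437, 333, 333, 333, 219, 219, 219
The 2 values of 856 occupy positions 1–2 → each gets rank 1.
The 3 values of 333 occupy positions 6–8 → each gets rank 6.
The 3 values of 219 occupy positions 9–11 → each gets rank 9.
Ranks ≤ 7: {1, 1, 3, 4, 5, 6, 6, 6} → 8 values.

8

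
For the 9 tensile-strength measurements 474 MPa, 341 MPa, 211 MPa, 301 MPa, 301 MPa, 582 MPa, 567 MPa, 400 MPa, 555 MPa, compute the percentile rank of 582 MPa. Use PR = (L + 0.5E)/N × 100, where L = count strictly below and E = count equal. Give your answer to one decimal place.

94.4

N = 9.
Strictly below 582: 8. Equal to 582: 1.
PR = (8 + 0.5·1)/9 × 100 = 94.4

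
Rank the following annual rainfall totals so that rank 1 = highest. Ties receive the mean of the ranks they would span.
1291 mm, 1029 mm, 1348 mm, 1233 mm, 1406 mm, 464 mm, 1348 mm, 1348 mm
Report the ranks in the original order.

5, 7, 3, 6, 1, 8, 3, 3

Sorted (descending): 1406, 1348, 1348, 1348, 1291, 1233, 1029, 464
The 3 values of 1348 occupy positions 2–4 → average rank 3.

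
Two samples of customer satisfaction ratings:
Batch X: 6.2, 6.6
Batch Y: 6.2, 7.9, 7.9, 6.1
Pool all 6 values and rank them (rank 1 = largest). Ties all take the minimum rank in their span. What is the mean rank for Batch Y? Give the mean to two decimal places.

3.00

Sorted (descending): 7.9, 7.9, 6.6, 6.2, 6.2, 6.1
The 2 values of 7.9 occupy positions 1–2 → each gets rank 1.
The 2 values of 6.2 occupy positions 4–5 → each gets rank 4.
Batch Y values → pooled ranks: 6.2→4, 7.9→1, 7.9→1, 6.1→6
Mean rank = (4 + 1 + 1 + 6) / 4 = 3.00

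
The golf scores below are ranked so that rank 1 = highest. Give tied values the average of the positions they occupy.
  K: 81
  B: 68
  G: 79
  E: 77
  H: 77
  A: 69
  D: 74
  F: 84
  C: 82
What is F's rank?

Sorted (descending): 84, 82, 81, 79, 77, 77, 74, 69, 68
The 2 values of 77 occupy positions 5–6 → average rank (5+6)/2 = 5.5.
F has value 84 → rank 1.

1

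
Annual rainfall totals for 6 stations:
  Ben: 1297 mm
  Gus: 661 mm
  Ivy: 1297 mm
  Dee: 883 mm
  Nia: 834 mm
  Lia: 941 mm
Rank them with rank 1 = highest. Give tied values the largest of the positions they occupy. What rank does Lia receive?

3

Sorted (descending): 1297, 1297, 941, 883, 834, 661
The 2 values of 1297 occupy positions 1–2 → each gets rank 2.
Lia has value 941 mm → rank 3.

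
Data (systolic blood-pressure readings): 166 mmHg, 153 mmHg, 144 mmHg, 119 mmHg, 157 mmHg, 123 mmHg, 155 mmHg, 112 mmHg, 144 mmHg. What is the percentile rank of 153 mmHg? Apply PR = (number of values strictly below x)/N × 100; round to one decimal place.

55.6

N = 9.
Strictly below 153: 5. Equal to 153: 1.
PR = 5/9 × 100 = 55.6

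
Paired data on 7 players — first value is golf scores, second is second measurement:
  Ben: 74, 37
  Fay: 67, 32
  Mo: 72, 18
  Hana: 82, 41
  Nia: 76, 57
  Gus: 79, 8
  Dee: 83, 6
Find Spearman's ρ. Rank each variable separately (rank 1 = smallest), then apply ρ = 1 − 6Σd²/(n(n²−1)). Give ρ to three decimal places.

Ranks of variable 1: 3, 1, 2, 6, 4, 5, 7
Ranks of variable 2: 5, 4, 3, 6, 7, 2, 1
d = r₁ − r₂: -2, -3, -1, 0, -3, 3, 6
d²: 4, 9, 1, 0, 9, 9, 36; Σd² = 68
ρ = 1 − 6·68/(7·48) = 1 − 408/336 = -0.214

-0.214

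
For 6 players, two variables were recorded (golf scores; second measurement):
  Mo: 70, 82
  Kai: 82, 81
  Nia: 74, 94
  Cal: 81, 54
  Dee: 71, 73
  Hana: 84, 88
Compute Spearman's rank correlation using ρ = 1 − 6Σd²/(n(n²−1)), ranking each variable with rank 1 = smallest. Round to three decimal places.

Ranks of variable 1: 1, 5, 3, 4, 2, 6
Ranks of variable 2: 4, 3, 6, 1, 2, 5
d = r₁ − r₂: -3, 2, -3, 3, 0, 1
d²: 9, 4, 9, 9, 0, 1; Σd² = 32
ρ = 1 − 6·32/(6·35) = 1 − 192/210 = 0.086

0.086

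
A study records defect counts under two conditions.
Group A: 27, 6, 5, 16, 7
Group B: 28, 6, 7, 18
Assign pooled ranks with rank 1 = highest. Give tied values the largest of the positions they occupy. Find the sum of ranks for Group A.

29

Sorted (descending): 28, 27, 18, 16, 7, 7, 6, 6, 5
The 2 values of 7 occupy positions 5–6 → each gets rank 6.
The 2 values of 6 occupy positions 7–8 → each gets rank 8.
Group A values → pooled ranks: 27→2, 6→8, 5→9, 16→4, 7→6
Rank sum = 2 + 8 + 9 + 4 + 6 = 29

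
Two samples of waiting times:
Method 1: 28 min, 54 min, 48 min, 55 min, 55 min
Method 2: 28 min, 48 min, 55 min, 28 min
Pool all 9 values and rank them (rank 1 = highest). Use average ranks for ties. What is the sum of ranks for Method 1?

21.5

Sorted (descending): 55, 55, 55, 54, 48, 48, 28, 28, 28
The 3 values of 55 occupy positions 1–3 → average rank 2.
The 2 values of 48 occupy positions 5–6 → average rank (5+6)/2 = 5.5.
The 3 values of 28 occupy positions 7–9 → average rank 8.
Method 1 values → pooled ranks: 28→8, 54→4, 48→5.5, 55→2, 55→2
Rank sum = 8 + 4 + 5.5 + 2 + 2 = 21.5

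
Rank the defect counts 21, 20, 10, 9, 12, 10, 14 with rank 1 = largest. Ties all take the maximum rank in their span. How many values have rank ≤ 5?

Sorted (descending): 21, 20, 14, 12, 10, 10, 9
The 2 values of 10 occupy positions 5–6 → each gets rank 6.
Ranks ≤ 5: {1, 2, 3, 4} → 4 values.

4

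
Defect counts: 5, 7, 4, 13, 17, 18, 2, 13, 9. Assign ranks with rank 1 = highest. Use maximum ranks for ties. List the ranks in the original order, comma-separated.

7, 6, 8, 4, 2, 1, 9, 4, 5

Sorted (descending): 18, 17, 13, 13, 9, 7, 5, 4, 2
The 2 values of 13 occupy positions 3–4 → each gets rank 4.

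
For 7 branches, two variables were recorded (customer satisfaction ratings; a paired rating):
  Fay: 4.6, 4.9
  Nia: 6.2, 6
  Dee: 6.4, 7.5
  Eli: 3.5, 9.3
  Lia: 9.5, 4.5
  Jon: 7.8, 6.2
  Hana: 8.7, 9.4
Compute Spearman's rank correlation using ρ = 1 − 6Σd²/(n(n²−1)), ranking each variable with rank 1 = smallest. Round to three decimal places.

-0.143

Ranks of variable 1: 2, 3, 4, 1, 7, 5, 6
Ranks of variable 2: 2, 3, 5, 6, 1, 4, 7
d = r₁ − r₂: 0, 0, -1, -5, 6, 1, -1
d²: 0, 0, 1, 25, 36, 1, 1; Σd² = 64
ρ = 1 − 6·64/(7·48) = 1 − 384/336 = -0.143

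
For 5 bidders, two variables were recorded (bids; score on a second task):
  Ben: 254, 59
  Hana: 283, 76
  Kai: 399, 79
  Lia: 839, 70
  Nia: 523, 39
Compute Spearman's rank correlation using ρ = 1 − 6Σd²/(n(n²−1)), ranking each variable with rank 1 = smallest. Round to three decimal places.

Ranks of variable 1: 1, 2, 3, 5, 4
Ranks of variable 2: 2, 4, 5, 3, 1
d = r₁ − r₂: -1, -2, -2, 2, 3
d²: 1, 4, 4, 4, 9; Σd² = 22
ρ = 1 − 6·22/(5·24) = 1 − 132/120 = -0.100

-0.100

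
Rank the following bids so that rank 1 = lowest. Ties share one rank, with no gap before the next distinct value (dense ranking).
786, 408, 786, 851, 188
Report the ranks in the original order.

3, 2, 3, 4, 1

Sorted (ascending): 188, 408, 786, 786, 851
The 2 values of 786 share dense rank 3.
Remaining distinct values take the next consecutive integers.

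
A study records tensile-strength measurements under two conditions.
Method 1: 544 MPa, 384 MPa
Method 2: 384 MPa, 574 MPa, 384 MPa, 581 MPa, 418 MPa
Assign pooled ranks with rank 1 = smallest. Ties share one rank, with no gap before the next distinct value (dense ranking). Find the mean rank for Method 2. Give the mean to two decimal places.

2.60

Sorted (ascending): 384, 384, 384, 418, 544, 574, 581
The 3 values of 384 share dense rank 1.
Remaining distinct values take the next consecutive integers.
Method 2 values → pooled ranks: 384→1, 574→4, 384→1, 581→5, 418→2
Mean rank = (1 + 4 + 1 + 5 + 2) / 5 = 2.60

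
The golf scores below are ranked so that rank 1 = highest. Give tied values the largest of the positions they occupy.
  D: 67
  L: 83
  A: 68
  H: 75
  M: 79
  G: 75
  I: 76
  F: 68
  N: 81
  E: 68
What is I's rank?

Sorted (descending): 83, 81, 79, 76, 75, 75, 68, 68, 68, 67
The 2 values of 75 occupy positions 5–6 → each gets rank 6.
The 3 values of 68 occupy positions 7–9 → each gets rank 9.
I has value 76 → rank 4.

4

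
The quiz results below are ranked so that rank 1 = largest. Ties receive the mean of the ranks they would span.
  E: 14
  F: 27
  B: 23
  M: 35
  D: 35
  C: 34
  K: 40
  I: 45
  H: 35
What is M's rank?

Sorted (descending): 45, 40, 35, 35, 35, 34, 27, 23, 14
The 3 values of 35 occupy positions 3–5 → average rank 4.
M has value 35 → rank 4.

4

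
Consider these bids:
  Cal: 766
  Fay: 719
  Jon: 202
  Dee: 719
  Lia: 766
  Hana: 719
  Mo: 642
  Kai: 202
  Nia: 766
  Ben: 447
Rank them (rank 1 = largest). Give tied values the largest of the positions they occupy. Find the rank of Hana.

Sorted (descending): 766, 766, 766, 719, 719, 719, 642, 447, 202, 202
The 3 values of 766 occupy positions 1–3 → each gets rank 3.
The 3 values of 719 occupy positions 4–6 → each gets rank 6.
The 2 values of 202 occupy positions 9–10 → each gets rank 10.
Hana has value 719 → rank 6.

6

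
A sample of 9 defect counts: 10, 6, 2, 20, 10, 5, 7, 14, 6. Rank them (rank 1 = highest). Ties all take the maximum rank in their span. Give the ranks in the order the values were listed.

4, 7, 9, 1, 4, 8, 5, 2, 7

Sorted (descending): 20, 14, 10, 10, 7, 6, 6, 5, 2
The 2 values of 10 occupy positions 3–4 → each gets rank 4.
The 2 values of 6 occupy positions 6–7 → each gets rank 7.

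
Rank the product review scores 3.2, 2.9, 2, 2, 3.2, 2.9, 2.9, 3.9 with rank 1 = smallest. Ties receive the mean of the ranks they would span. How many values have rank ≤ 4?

5

Sorted (ascending): 2, 2, 2.9, 2.9, 2.9, 3.2, 3.2, 3.9
The 2 values of 2 occupy positions 1–2 → average rank (1+2)/2 = 1.5.
The 3 values of 2.9 occupy positions 3–5 → average rank 4.
The 2 values of 3.2 occupy positions 6–7 → average rank (6+7)/2 = 6.5.
Ranks ≤ 4: {1.5, 1.5, 4, 4, 4} → 5 values.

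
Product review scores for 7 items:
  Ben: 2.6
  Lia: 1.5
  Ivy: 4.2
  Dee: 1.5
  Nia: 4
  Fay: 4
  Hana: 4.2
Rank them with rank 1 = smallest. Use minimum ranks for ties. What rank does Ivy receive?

Sorted (ascending): 1.5, 1.5, 2.6, 4, 4, 4.2, 4.2
The 2 values of 1.5 occupy positions 1–2 → each gets rank 1.
The 2 values of 4 occupy positions 4–5 → each gets rank 4.
The 2 values of 4.2 occupy positions 6–7 → each gets rank 6.
Ivy has value 4.2 → rank 6.

6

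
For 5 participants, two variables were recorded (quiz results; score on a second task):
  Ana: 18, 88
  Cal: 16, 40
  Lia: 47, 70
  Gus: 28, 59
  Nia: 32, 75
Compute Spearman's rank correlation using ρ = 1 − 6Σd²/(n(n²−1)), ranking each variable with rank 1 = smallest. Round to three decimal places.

0.300

Ranks of variable 1: 2, 1, 5, 3, 4
Ranks of variable 2: 5, 1, 3, 2, 4
d = r₁ − r₂: -3, 0, 2, 1, 0
d²: 9, 0, 4, 1, 0; Σd² = 14
ρ = 1 − 6·14/(5·24) = 1 − 84/120 = 0.300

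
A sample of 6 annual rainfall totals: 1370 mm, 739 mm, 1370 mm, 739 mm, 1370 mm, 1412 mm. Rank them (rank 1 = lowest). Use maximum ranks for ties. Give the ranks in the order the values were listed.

5, 2, 5, 2, 5, 6

Sorted (ascending): 739, 739, 1370, 1370, 1370, 1412
The 2 values of 739 occupy positions 1–2 → each gets rank 2.
The 3 values of 1370 occupy positions 3–5 → each gets rank 5.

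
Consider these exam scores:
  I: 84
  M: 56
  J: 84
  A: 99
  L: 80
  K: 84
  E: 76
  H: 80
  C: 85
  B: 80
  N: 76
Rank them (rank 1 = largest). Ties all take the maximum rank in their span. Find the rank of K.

5

Sorted (descending): 99, 85, 84, 84, 84, 80, 80, 80, 76, 76, 56
The 3 values of 84 occupy positions 3–5 → each gets rank 5.
The 3 values of 80 occupy positions 6–8 → each gets rank 8.
The 2 values of 76 occupy positions 9–10 → each gets rank 10.
K has value 84 → rank 5.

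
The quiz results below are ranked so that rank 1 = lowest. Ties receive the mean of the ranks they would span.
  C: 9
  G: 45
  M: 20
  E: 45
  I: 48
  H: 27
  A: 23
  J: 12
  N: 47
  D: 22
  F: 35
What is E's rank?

8.5

Sorted (ascending): 9, 12, 20, 22, 23, 27, 35, 45, 45, 47, 48
The 2 values of 45 occupy positions 8–9 → average rank (8+9)/2 = 8.5.
E has value 45 → rank 8.5.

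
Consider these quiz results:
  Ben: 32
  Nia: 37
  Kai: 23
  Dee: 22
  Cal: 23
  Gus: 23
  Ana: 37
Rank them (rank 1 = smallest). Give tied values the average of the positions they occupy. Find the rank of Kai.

Sorted (ascending): 22, 23, 23, 23, 32, 37, 37
The 3 values of 23 occupy positions 2–4 → average rank 3.
The 2 values of 37 occupy positions 6–7 → average rank (6+7)/2 = 6.5.
Kai has value 23 → rank 3.

3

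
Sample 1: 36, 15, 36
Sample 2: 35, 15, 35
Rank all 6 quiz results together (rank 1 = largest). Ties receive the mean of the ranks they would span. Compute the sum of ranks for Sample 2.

12.5

Sorted (descending): 36, 36, 35, 35, 15, 15
The 2 values of 36 occupy positions 1–2 → average rank (1+2)/2 = 1.5.
The 2 values of 35 occupy positions 3–4 → average rank (3+4)/2 = 3.5.
The 2 values of 15 occupy positions 5–6 → average rank (5+6)/2 = 5.5.
Sample 2 values → pooled ranks: 35→3.5, 15→5.5, 35→3.5
Rank sum = 3.5 + 5.5 + 3.5 = 12.5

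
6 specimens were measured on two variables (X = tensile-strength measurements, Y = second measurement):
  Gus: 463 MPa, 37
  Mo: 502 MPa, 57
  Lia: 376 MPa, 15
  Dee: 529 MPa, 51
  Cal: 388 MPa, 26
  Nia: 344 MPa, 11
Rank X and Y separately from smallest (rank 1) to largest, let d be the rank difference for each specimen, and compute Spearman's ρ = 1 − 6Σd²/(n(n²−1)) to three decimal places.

Ranks of variable 1: 4, 5, 2, 6, 3, 1
Ranks of variable 2: 4, 6, 2, 5, 3, 1
d = r₁ − r₂: 0, -1, 0, 1, 0, 0
d²: 0, 1, 0, 1, 0, 0; Σd² = 2
ρ = 1 − 6·2/(6·35) = 1 − 12/210 = 0.943

0.943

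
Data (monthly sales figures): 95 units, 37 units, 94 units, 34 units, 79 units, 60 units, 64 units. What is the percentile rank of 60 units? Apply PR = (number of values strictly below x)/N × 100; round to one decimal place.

28.6

N = 7.
Strictly below 60: 2. Equal to 60: 1.
PR = 2/7 × 100 = 28.6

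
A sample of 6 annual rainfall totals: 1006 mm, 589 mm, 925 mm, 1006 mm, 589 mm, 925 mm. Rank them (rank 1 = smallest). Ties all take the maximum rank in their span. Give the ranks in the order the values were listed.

6, 2, 4, 6, 2, 4

Sorted (ascending): 589, 589, 925, 925, 1006, 1006
The 2 values of 589 occupy positions 1–2 → each gets rank 2.
The 2 values of 925 occupy positions 3–4 → each gets rank 4.
The 2 values of 1006 occupy positions 5–6 → each gets rank 6.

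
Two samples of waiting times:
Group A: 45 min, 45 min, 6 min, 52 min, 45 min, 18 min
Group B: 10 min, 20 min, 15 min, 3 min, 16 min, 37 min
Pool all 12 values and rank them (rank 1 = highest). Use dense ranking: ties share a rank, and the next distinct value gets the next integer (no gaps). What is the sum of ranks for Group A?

Sorted (descending): 52, 45, 45, 45, 37, 20, 18, 16, 15, 10, 6, 3
The 3 values of 45 share dense rank 2.
Remaining distinct values take the next consecutive integers.
Group A values → pooled ranks: 45→2, 45→2, 6→9, 52→1, 45→2, 18→5
Rank sum = 2 + 2 + 9 + 1 + 2 + 5 = 21

21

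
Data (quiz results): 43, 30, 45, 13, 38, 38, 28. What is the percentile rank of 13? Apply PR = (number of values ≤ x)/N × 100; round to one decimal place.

N = 7.
Strictly below 13: 0. Equal to 13: 1.
PR = 1/7 × 100 = 14.3

14.3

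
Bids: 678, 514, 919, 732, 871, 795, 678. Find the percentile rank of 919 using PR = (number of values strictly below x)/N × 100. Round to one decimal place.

N = 7.
Strictly below 919: 6. Equal to 919: 1.
PR = 6/7 × 100 = 85.7

85.7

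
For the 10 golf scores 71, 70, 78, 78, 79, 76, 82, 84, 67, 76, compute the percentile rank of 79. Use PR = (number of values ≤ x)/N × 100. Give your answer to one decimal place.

N = 10.
Strictly below 79: 7. Equal to 79: 1.
PR = 8/10 × 100 = 80.0

80.0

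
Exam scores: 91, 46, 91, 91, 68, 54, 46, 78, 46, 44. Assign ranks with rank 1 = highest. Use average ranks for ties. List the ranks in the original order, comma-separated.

Sorted (descending): 91, 91, 91, 78, 68, 54, 46, 46, 46, 44
The 3 values of 91 occupy positions 1–3 → average rank 2.
The 3 values of 46 occupy positions 7–9 → average rank 8.

2, 8, 2, 2, 5, 6, 8, 4, 8, 10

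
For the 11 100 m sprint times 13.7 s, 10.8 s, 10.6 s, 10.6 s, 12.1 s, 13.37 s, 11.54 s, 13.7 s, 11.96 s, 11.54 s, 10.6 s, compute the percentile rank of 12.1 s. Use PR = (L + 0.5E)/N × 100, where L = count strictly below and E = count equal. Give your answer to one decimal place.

N = 11.
Strictly below 12.1: 7. Equal to 12.1: 1.
PR = (7 + 0.5·1)/11 × 100 = 68.2

68.2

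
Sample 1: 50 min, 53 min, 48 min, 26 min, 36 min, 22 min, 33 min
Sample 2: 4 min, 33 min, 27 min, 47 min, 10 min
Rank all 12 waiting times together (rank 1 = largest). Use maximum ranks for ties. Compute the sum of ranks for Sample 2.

Sorted (descending): 53, 50, 48, 47, 36, 33, 33, 27, 26, 22, 10, 4
The 2 values of 33 occupy positions 6–7 → each gets rank 7.
Sample 2 values → pooled ranks: 4→12, 33→7, 27→8, 47→4, 10→11
Rank sum = 12 + 7 + 8 + 4 + 11 = 42

42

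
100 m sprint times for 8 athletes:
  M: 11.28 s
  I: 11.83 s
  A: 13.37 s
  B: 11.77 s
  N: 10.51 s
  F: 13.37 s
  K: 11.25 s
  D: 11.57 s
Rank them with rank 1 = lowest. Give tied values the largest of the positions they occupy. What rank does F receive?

8

Sorted (ascending): 10.51, 11.25, 11.28, 11.57, 11.77, 11.83, 13.37, 13.37
The 2 values of 13.37 occupy positions 7–8 → each gets rank 8.
F has value 13.37 s → rank 8.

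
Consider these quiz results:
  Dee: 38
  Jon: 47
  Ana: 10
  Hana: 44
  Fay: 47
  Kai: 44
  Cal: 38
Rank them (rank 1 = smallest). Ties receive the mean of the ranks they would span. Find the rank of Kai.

Sorted (ascending): 10, 38, 38, 44, 44, 47, 47
The 2 values of 38 occupy positions 2–3 → average rank (2+3)/2 = 2.5.
The 2 values of 44 occupy positions 4–5 → average rank (4+5)/2 = 4.5.
The 2 values of 47 occupy positions 6–7 → average rank (6+7)/2 = 6.5.
Kai has value 44 → rank 4.5.

4.5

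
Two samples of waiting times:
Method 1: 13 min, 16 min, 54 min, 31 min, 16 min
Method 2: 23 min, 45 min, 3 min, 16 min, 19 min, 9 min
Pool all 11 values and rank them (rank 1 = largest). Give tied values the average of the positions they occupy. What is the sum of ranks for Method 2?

39

Sorted (descending): 54, 45, 31, 23, 19, 16, 16, 16, 13, 9, 3
The 3 values of 16 occupy positions 6–8 → average rank 7.
Method 2 values → pooled ranks: 23→4, 45→2, 3→11, 16→7, 19→5, 9→10
Rank sum = 4 + 2 + 11 + 7 + 5 + 10 = 39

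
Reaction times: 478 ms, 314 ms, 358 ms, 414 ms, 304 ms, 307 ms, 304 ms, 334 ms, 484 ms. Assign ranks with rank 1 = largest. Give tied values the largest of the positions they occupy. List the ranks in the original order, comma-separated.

2, 6, 4, 3, 9, 7, 9, 5, 1

Sorted (descending): 484, 478, 414, 358, 334, 314, 307, 304, 304
The 2 values of 304 occupy positions 8–9 → each gets rank 9.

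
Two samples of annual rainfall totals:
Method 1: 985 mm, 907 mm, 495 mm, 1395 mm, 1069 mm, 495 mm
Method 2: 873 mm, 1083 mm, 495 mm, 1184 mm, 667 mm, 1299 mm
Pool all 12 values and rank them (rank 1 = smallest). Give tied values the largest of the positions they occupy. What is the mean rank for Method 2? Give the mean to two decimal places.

7.00

Sorted (ascending): 495, 495, 495, 667, 873, 907, 985, 1069, 1083, 1184, 1299, 1395
The 3 values of 495 occupy positions 1–3 → each gets rank 3.
Method 2 values → pooled ranks: 873→5, 1083→9, 495→3, 1184→10, 667→4, 1299→11
Mean rank = (5 + 9 + 3 + 10 + 4 + 11) / 6 = 7.00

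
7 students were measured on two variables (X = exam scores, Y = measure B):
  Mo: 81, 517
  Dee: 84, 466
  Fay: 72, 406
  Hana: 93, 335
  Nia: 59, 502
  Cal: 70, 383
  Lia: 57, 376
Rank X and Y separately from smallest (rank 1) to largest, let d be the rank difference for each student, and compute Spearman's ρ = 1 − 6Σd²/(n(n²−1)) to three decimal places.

-0.036

Ranks of variable 1: 5, 6, 4, 7, 2, 3, 1
Ranks of variable 2: 7, 5, 4, 1, 6, 3, 2
d = r₁ − r₂: -2, 1, 0, 6, -4, 0, -1
d²: 4, 1, 0, 36, 16, 0, 1; Σd² = 58
ρ = 1 − 6·58/(7·48) = 1 − 348/336 = -0.036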